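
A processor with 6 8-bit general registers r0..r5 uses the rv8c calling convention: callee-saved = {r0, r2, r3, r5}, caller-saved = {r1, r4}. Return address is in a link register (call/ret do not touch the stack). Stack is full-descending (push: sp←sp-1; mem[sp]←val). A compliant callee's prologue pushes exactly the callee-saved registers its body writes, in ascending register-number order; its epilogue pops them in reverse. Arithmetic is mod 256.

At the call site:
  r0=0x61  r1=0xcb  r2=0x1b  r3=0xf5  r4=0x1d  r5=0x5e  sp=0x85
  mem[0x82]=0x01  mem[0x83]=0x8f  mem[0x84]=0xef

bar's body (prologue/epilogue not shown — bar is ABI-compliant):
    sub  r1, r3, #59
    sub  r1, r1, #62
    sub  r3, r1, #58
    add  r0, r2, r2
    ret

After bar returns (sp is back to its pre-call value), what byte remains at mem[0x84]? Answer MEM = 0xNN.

MEM = 0x61

prologue: push r0 -> mem[0x84]=0x61, sp=0x84
prologue: push r3 -> mem[0x83]=0xf5, sp=0x83
body[0] sub  r1, r3, #59 -> r1=0xba
body[1] sub  r1, r1, #62 -> r1=0x7c
body[2] sub  r3, r1, #58 -> r3=0x42
body[3] add  r0, r2, r2 -> r0=0x36
epilogue: pop r3=0xf5, sp=0x84
epilogue: pop r0=0x61, sp=0x85
prologue pushed ['r0', 'r3'] at ['0x84', '0x83']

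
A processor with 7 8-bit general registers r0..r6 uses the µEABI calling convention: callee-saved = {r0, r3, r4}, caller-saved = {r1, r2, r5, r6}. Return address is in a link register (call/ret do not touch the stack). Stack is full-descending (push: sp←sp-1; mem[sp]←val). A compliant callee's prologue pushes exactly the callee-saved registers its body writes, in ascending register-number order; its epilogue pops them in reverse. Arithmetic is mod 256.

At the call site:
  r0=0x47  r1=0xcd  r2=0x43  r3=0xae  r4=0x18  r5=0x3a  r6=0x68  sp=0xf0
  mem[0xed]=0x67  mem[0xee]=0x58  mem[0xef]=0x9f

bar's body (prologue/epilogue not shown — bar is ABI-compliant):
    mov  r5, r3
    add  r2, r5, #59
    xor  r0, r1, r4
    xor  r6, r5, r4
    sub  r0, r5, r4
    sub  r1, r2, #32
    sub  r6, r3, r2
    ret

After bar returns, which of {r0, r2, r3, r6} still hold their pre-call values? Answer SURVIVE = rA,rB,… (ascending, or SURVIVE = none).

SURVIVE = r0,r3

prologue: push r0 -> mem[0xef]=0x47, sp=0xef
body[0] mov  r5, r3 -> r5=0xae
body[1] add  r2, r5, #59 -> r2=0xe9
body[2] xor  r0, r1, r4 -> r0=0xd5
body[3] xor  r6, r5, r4 -> r6=0xb6
body[4] sub  r0, r5, r4 -> r0=0x96
body[5] sub  r1, r2, #32 -> r1=0xc9
body[6] sub  r6, r3, r2 -> r6=0xc5
epilogue: pop r0=0x47, sp=0xf0
r0: callee-saved, written=True
r2: caller-saved, written=True
r3: callee-saved, written=False
r6: caller-saved, written=True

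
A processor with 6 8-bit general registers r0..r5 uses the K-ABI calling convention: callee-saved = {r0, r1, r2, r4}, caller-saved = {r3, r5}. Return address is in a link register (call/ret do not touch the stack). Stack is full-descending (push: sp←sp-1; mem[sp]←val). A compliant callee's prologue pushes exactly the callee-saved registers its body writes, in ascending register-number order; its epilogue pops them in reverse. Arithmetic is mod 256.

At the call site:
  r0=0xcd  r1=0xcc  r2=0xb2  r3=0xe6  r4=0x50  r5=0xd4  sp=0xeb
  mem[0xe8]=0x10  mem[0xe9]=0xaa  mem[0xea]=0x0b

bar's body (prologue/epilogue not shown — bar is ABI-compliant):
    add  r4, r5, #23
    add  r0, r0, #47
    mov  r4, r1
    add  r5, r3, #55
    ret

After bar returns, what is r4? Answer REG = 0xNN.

prologue: push r0 -> mem[0xea]=0xcd, sp=0xea
prologue: push r4 -> mem[0xe9]=0x50, sp=0xe9
body[0] add  r4, r5, #23 -> r4=0xeb
body[1] add  r0, r0, #47 -> r0=0xfc
body[2] mov  r4, r1 -> r4=0xcc
body[3] add  r5, r3, #55 -> r5=0x1d
epilogue: pop r4=0x50, sp=0xea
epilogue: pop r0=0xcd, sp=0xeb
r4 is callee-saved -> restored

REG = 0x50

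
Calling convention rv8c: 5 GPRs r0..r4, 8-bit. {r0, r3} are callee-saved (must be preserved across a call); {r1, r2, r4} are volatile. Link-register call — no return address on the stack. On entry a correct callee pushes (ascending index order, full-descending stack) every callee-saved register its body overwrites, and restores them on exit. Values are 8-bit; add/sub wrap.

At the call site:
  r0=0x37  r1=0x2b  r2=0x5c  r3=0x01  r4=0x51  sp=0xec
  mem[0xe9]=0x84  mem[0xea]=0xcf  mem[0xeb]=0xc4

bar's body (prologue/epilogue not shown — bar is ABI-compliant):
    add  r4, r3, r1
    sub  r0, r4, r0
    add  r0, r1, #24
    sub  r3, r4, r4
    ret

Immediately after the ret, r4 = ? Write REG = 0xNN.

REG = 0x2c

prologue: push r0 -> mem[0xeb]=0x37, sp=0xeb
prologue: push r3 -> mem[0xea]=0x01, sp=0xea
body[0] add  r4, r3, r1 -> r4=0x2c
body[1] sub  r0, r4, r0 -> r0=0xf5
body[2] add  r0, r1, #24 -> r0=0x43
body[3] sub  r3, r4, r4 -> r3=0x00
epilogue: pop r3=0x01, sp=0xeb
epilogue: pop r0=0x37, sp=0xec
r4 is caller-saved -> body value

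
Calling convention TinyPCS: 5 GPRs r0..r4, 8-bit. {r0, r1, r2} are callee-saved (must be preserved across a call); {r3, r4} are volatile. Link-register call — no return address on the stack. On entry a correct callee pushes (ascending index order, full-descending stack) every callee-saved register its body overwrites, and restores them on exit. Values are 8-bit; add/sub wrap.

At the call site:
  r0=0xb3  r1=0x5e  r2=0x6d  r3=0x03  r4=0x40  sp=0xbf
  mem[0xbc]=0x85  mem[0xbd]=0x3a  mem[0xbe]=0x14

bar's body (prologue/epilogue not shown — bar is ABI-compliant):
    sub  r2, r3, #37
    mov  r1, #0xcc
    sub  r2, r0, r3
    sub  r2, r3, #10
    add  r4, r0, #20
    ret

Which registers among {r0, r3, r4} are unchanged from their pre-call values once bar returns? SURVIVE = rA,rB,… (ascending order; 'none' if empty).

prologue: push r1 -> mem[0xbe]=0x5e, sp=0xbe
prologue: push r2 -> mem[0xbd]=0x6d, sp=0xbd
body[0] sub  r2, r3, #37 -> r2=0xde
body[1] mov  r1, #0xcc -> r1=0xcc
body[2] sub  r2, r0, r3 -> r2=0xb0
body[3] sub  r2, r3, #10 -> r2=0xf9
body[4] add  r4, r0, #20 -> r4=0xc7
epilogue: pop r2=0x6d, sp=0xbe
epilogue: pop r1=0x5e, sp=0xbf
r0: callee-saved, written=False
r3: caller-saved, written=False
r4: caller-saved, written=True

SURVIVE = r0,r3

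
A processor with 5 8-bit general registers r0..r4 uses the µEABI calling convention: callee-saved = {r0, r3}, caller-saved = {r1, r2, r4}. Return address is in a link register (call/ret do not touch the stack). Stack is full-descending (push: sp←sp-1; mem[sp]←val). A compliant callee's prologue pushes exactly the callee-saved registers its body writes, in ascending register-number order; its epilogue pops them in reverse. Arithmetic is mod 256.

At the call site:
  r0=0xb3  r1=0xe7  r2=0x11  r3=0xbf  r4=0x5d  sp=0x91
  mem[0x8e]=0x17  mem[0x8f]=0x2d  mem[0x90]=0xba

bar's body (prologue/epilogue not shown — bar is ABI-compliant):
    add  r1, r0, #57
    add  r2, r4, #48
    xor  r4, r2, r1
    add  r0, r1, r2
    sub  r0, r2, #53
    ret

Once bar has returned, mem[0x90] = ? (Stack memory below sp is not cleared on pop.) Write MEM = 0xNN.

prologue: push r0 -> mem[0x90]=0xb3, sp=0x90
body[0] add  r1, r0, #57 -> r1=0xec
body[1] add  r2, r4, #48 -> r2=0x8d
body[2] xor  r4, r2, r1 -> r4=0x61
body[3] add  r0, r1, r2 -> r0=0x79
body[4] sub  r0, r2, #53 -> r0=0x58
epilogue: pop r0=0xb3, sp=0x91
prologue pushed ['r0'] at ['0x90']

MEM = 0xb3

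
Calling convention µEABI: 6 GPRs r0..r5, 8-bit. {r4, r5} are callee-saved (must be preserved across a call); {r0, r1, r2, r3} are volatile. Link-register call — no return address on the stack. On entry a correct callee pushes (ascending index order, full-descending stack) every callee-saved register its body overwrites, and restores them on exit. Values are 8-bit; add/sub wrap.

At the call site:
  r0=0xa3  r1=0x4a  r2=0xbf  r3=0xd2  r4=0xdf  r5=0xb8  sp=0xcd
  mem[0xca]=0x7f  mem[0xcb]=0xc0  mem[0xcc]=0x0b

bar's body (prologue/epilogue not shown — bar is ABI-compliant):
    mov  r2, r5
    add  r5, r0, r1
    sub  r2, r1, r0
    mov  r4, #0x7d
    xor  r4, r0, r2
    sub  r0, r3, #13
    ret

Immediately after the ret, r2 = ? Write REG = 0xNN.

prologue: push r4 → mem[0xcc]=0xdf, sp=0xcc
prologue: push r5 → mem[0xcb]=0xb8, sp=0xcb
body[0] mov  r2, r5 → r2=0xb8
body[1] add  r5, r0, r1 → r5=0xed
body[2] sub  r2, r1, r0 → r2=0xa7
body[3] mov  r4, #0x7d → r4=0x7d
body[4] xor  r4, r0, r2 → r4=0x04
body[5] sub  r0, r3, #13 → r0=0xc5
epilogue: pop r5=0xb8, sp=0xcc
epilogue: pop r4=0xdf, sp=0xcd
r2 is caller-saved → body value

REG = 0xa7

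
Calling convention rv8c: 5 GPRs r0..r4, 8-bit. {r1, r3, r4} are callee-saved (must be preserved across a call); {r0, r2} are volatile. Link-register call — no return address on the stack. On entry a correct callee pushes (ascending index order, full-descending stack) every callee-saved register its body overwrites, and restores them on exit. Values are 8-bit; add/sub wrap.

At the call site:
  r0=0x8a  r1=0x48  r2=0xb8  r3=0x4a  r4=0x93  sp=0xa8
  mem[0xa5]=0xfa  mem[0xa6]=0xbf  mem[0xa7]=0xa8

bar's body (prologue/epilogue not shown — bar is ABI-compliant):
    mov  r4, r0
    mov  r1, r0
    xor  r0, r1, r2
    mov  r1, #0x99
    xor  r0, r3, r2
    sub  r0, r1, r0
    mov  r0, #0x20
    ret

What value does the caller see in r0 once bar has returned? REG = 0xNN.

prologue: push r1 → mem[0xa7]=0x48, sp=0xa7
prologue: push r4 → mem[0xa6]=0x93, sp=0xa6
body[0] mov  r4, r0 → r4=0x8a
body[1] mov  r1, r0 → r1=0x8a
body[2] xor  r0, r1, r2 → r0=0x32
body[3] mov  r1, #0x99 → r1=0x99
body[4] xor  r0, r3, r2 → r0=0xf2
body[5] sub  r0, r1, r0 → r0=0xa7
body[6] mov  r0, #0x20 → r0=0x20
epilogue: pop r4=0x93, sp=0xa7
epilogue: pop r1=0x48, sp=0xa8
r0 is caller-saved → body value

REG = 0x20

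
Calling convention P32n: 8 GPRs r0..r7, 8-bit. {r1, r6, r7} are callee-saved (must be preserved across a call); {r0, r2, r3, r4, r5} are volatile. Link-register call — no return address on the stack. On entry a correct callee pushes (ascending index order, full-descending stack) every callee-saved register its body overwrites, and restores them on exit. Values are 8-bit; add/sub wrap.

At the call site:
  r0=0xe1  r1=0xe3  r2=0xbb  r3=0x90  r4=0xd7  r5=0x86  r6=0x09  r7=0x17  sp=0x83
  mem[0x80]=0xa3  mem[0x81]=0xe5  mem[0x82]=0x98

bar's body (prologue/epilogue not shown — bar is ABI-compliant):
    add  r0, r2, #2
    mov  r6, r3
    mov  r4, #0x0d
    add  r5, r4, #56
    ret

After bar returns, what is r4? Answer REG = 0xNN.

prologue: push r6 → mem[0x82]=0x09, sp=0x82
body[0] add  r0, r2, #2 → r0=0xbd
body[1] mov  r6, r3 → r6=0x90
body[2] mov  r4, #0x0d → r4=0x0d
body[3] add  r5, r4, #56 → r5=0x45
epilogue: pop r6=0x09, sp=0x83
r4 is caller-saved → body value

REG = 0x0d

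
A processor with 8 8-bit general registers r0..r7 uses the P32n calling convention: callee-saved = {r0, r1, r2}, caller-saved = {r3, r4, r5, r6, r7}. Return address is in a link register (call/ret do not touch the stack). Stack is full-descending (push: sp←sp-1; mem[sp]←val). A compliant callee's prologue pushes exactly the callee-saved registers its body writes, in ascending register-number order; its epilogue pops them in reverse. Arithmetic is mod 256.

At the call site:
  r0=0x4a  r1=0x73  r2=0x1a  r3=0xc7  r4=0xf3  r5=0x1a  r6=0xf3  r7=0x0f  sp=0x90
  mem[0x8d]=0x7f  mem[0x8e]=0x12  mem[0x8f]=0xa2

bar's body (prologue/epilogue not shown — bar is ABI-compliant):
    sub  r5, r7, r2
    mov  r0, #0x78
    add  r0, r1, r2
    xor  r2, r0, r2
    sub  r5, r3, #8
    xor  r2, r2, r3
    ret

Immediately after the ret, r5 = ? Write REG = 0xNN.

prologue: push r0 → mem[0x8f]=0x4a, sp=0x8f
prologue: push r2 → mem[0x8e]=0x1a, sp=0x8e
body[0] sub  r5, r7, r2 → r5=0xf5
body[1] mov  r0, #0x78 → r0=0x78
body[2] add  r0, r1, r2 → r0=0x8d
body[3] xor  r2, r0, r2 → r2=0x97
body[4] sub  r5, r3, #8 → r5=0xbf
body[5] xor  r2, r2, r3 → r2=0x50
epilogue: pop r2=0x1a, sp=0x8f
epilogue: pop r0=0x4a, sp=0x90
r5 is caller-saved → body value

REG = 0xbf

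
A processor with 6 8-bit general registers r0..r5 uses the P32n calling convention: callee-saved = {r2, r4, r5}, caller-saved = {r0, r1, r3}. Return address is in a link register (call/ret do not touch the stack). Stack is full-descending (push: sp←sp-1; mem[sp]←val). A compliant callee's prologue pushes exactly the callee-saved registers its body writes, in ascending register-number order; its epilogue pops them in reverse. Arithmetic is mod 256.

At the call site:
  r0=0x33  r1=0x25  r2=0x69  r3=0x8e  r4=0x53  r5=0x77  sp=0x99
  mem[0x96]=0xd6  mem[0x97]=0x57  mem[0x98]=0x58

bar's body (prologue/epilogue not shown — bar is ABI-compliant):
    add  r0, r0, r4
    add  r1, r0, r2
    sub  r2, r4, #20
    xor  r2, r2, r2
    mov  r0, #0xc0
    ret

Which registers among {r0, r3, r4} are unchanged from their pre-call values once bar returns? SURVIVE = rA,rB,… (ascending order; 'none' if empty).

SURVIVE = r3,r4

prologue: push r2 -> mem[0x98]=0x69, sp=0x98
body[0] add  r0, r0, r4 -> r0=0x86
body[1] add  r1, r0, r2 -> r1=0xef
body[2] sub  r2, r4, #20 -> r2=0x3f
body[3] xor  r2, r2, r2 -> r2=0x00
body[4] mov  r0, #0xc0 -> r0=0xc0
epilogue: pop r2=0x69, sp=0x99
r0: caller-saved, written=True
r3: caller-saved, written=False
r4: callee-saved, written=False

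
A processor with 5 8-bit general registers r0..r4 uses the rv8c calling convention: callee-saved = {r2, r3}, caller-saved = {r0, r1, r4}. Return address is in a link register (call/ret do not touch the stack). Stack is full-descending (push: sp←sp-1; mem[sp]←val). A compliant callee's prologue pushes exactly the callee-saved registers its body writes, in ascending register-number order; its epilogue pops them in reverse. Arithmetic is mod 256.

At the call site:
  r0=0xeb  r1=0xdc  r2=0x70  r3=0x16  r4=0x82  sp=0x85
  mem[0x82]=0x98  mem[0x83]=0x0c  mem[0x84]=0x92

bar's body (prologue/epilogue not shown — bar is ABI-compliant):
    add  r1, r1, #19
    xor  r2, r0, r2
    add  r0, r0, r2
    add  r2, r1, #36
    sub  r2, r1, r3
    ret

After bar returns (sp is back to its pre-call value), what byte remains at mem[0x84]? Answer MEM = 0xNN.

MEM = 0x70

prologue: push r2 → mem[0x84]=0x70, sp=0x84
body[0] add  r1, r1, #19 → r1=0xef
body[1] xor  r2, r0, r2 → r2=0x9b
body[2] add  r0, r0, r2 → r0=0x86
body[3] add  r2, r1, #36 → r2=0x13
body[4] sub  r2, r1, r3 → r2=0xd9
epilogue: pop r2=0x70, sp=0x85
prologue pushed ['r2'] at ['0x84']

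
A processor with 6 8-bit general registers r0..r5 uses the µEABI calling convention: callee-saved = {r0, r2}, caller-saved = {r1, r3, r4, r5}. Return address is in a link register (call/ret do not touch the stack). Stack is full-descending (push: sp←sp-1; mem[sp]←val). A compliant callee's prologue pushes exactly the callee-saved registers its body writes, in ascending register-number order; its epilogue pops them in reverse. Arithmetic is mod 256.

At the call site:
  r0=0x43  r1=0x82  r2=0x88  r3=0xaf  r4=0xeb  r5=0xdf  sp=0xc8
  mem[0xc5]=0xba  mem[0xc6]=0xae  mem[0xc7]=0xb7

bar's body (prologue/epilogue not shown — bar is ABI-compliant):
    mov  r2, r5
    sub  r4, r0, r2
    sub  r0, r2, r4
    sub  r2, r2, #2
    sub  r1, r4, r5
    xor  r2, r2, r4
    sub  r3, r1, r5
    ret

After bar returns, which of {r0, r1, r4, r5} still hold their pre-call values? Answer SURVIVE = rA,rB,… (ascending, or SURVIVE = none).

prologue: push r0 → mem[0xc7]=0x43, sp=0xc7
prologue: push r2 → mem[0xc6]=0x88, sp=0xc6
body[0] mov  r2, r5 → r2=0xdf
body[1] sub  r4, r0, r2 → r4=0x64
body[2] sub  r0, r2, r4 → r0=0x7b
body[3] sub  r2, r2, #2 → r2=0xdd
body[4] sub  r1, r4, r5 → r1=0x85
body[5] xor  r2, r2, r4 → r2=0xb9
body[6] sub  r3, r1, r5 → r3=0xa6
epilogue: pop r2=0x88, sp=0xc7
epilogue: pop r0=0x43, sp=0xc8
r0: callee-saved, written=True
r1: caller-saved, written=True
r4: caller-saved, written=True
r5: caller-saved, written=False

SURVIVE = r0,r5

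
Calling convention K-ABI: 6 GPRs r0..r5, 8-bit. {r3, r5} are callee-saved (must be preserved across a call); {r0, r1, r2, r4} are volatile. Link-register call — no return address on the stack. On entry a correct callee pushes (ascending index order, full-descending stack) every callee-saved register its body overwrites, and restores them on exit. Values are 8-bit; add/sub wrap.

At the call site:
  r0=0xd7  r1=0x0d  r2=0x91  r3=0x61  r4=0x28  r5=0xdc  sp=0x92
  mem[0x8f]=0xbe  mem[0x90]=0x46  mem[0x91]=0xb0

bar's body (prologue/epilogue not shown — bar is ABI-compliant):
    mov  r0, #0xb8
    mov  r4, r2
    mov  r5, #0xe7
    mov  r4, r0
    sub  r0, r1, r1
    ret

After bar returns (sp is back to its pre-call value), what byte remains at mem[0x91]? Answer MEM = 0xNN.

prologue: push r5 → mem[0x91]=0xdc, sp=0x91
body[0] mov  r0, #0xb8 → r0=0xb8
body[1] mov  r4, r2 → r4=0x91
body[2] mov  r5, #0xe7 → r5=0xe7
body[3] mov  r4, r0 → r4=0xb8
body[4] sub  r0, r1, r1 → r0=0x00
epilogue: pop r5=0xdc, sp=0x92
prologue pushed ['r5'] at ['0x91']

MEM = 0xdc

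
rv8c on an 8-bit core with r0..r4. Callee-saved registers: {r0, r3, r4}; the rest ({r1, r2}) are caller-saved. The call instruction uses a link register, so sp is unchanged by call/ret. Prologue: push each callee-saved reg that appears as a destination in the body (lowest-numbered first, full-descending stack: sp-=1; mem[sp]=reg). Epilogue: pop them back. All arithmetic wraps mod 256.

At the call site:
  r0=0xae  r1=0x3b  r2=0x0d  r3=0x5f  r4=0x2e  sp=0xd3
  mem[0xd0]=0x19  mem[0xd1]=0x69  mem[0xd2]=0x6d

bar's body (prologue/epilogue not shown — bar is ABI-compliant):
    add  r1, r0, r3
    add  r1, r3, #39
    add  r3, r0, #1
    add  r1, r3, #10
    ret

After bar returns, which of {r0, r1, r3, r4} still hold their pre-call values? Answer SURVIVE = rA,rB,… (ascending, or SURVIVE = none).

prologue: push r3 -> mem[0xd2]=0x5f, sp=0xd2
body[0] add  r1, r0, r3 -> r1=0x0d
body[1] add  r1, r3, #39 -> r1=0x86
body[2] add  r3, r0, #1 -> r3=0xaf
body[3] add  r1, r3, #10 -> r1=0xb9
epilogue: pop r3=0x5f, sp=0xd3
r0: callee-saved, written=False
r1: caller-saved, written=True
r3: callee-saved, written=True
r4: callee-saved, written=False

SURVIVE = r0,r3,r4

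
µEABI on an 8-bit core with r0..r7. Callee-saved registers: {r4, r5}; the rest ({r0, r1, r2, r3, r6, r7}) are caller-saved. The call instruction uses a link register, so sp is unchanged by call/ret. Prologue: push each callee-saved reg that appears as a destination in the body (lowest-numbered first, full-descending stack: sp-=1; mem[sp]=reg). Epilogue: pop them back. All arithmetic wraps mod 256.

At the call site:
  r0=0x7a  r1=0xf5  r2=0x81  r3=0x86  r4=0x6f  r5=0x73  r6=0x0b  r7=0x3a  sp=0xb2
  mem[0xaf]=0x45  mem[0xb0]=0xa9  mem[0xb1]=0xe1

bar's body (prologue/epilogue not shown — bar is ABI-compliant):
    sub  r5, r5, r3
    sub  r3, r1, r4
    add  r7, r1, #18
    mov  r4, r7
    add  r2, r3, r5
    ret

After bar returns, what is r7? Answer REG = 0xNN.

REG = 0x07

prologue: push r4 -> mem[0xb1]=0x6f, sp=0xb1
prologue: push r5 -> mem[0xb0]=0x73, sp=0xb0
body[0] sub  r5, r5, r3 -> r5=0xed
body[1] sub  r3, r1, r4 -> r3=0x86
body[2] add  r7, r1, #18 -> r7=0x07
body[3] mov  r4, r7 -> r4=0x07
body[4] add  r2, r3, r5 -> r2=0x73
epilogue: pop r5=0x73, sp=0xb1
epilogue: pop r4=0x6f, sp=0xb2
r7 is caller-saved -> body value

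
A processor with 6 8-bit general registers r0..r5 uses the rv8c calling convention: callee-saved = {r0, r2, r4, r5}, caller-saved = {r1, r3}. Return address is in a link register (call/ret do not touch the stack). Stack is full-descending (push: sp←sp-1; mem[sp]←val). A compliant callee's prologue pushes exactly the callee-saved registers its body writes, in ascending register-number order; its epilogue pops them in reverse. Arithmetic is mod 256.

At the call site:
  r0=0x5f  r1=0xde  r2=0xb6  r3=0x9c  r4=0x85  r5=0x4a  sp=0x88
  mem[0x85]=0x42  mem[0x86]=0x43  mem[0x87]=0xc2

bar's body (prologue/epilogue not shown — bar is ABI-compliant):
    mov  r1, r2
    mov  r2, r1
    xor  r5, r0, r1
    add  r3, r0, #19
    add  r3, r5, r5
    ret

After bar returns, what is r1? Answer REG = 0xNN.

prologue: push r2 -> mem[0x87]=0xb6, sp=0x87
prologue: push r5 -> mem[0x86]=0x4a, sp=0x86
body[0] mov  r1, r2 -> r1=0xb6
body[1] mov  r2, r1 -> r2=0xb6
body[2] xor  r5, r0, r1 -> r5=0xe9
body[3] add  r3, r0, #19 -> r3=0x72
body[4] add  r3, r5, r5 -> r3=0xd2
epilogue: pop r5=0x4a, sp=0x87
epilogue: pop r2=0xb6, sp=0x88
r1 is caller-saved -> body value

REG = 0xb6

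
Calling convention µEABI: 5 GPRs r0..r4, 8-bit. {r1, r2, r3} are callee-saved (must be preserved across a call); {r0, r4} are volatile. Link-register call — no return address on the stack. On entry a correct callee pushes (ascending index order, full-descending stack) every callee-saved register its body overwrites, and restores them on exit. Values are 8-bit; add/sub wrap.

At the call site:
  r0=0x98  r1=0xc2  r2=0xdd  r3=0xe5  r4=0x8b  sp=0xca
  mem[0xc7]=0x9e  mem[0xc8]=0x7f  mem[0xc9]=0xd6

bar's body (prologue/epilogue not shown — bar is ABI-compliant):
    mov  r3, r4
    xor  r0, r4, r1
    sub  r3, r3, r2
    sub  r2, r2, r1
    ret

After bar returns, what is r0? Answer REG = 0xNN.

REG = 0x49

prologue: push r2 → mem[0xc9]=0xdd, sp=0xc9
prologue: push r3 → mem[0xc8]=0xe5, sp=0xc8
body[0] mov  r3, r4 → r3=0x8b
body[1] xor  r0, r4, r1 → r0=0x49
body[2] sub  r3, r3, r2 → r3=0xae
body[3] sub  r2, r2, r1 → r2=0x1b
epilogue: pop r3=0xe5, sp=0xc9
epilogue: pop r2=0xdd, sp=0xca
r0 is caller-saved → body value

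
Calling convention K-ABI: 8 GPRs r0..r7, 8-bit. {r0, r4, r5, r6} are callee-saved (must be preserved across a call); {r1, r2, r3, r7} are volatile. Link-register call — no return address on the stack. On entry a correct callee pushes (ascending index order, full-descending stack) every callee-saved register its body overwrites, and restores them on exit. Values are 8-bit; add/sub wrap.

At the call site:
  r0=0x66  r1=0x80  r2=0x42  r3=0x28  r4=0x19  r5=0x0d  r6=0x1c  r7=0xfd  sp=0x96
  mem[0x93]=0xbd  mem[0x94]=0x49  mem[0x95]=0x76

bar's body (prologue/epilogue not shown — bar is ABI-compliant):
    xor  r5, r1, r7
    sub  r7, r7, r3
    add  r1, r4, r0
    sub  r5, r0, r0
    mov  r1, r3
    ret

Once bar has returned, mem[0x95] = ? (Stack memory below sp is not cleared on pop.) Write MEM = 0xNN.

MEM = 0x0d

prologue: push r5 -> mem[0x95]=0x0d, sp=0x95
body[0] xor  r5, r1, r7 -> r5=0x7d
body[1] sub  r7, r7, r3 -> r7=0xd5
body[2] add  r1, r4, r0 -> r1=0x7f
body[3] sub  r5, r0, r0 -> r5=0x00
body[4] mov  r1, r3 -> r1=0x28
epilogue: pop r5=0x0d, sp=0x96
prologue pushed ['r5'] at ['0x95']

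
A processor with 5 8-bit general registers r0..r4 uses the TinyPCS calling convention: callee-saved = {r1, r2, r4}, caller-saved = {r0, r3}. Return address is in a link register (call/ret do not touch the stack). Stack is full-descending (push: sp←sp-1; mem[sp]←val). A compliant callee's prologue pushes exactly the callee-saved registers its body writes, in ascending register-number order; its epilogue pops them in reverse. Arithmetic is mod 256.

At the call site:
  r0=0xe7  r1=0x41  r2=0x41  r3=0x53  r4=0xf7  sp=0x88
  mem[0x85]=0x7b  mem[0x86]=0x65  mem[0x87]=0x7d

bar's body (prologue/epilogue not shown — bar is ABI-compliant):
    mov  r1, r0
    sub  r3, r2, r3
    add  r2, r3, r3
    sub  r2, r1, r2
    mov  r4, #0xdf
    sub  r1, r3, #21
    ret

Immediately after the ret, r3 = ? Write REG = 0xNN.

REG = 0xee

prologue: push r1 -> mem[0x87]=0x41, sp=0x87
prologue: push r2 -> mem[0x86]=0x41, sp=0x86
prologue: push r4 -> mem[0x85]=0xf7, sp=0x85
body[0] mov  r1, r0 -> r1=0xe7
body[1] sub  r3, r2, r3 -> r3=0xee
body[2] add  r2, r3, r3 -> r2=0xdc
body[3] sub  r2, r1, r2 -> r2=0x0b
body[4] mov  r4, #0xdf -> r4=0xdf
body[5] sub  r1, r3, #21 -> r1=0xd9
epilogue: pop r4=0xf7, sp=0x86
epilogue: pop r2=0x41, sp=0x87
epilogue: pop r1=0x41, sp=0x88
r3 is caller-saved -> body value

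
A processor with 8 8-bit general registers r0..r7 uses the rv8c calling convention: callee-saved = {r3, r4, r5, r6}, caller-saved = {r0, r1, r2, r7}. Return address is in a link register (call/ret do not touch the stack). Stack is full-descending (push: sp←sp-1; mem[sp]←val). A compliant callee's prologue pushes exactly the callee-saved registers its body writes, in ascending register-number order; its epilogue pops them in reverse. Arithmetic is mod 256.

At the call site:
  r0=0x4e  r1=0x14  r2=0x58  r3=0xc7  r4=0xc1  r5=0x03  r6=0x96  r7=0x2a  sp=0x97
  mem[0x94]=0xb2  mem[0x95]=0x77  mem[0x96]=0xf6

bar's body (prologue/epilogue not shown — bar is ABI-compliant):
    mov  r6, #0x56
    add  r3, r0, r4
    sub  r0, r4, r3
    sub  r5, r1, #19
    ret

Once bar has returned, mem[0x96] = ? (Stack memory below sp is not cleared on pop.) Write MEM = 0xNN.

MEM = 0xc7

prologue: push r3 → mem[0x96]=0xc7, sp=0x96
prologue: push r5 → mem[0x95]=0x03, sp=0x95
prologue: push r6 → mem[0x94]=0x96, sp=0x94
body[0] mov  r6, #0x56 → r6=0x56
body[1] add  r3, r0, r4 → r3=0x0f
body[2] sub  r0, r4, r3 → r0=0xb2
body[3] sub  r5, r1, #19 → r5=0x01
epilogue: pop r6=0x96, sp=0x95
epilogue: pop r5=0x03, sp=0x96
epilogue: pop r3=0xc7, sp=0x97
prologue pushed ['r3', 'r5', 'r6'] at ['0x96', '0x95', '0x94']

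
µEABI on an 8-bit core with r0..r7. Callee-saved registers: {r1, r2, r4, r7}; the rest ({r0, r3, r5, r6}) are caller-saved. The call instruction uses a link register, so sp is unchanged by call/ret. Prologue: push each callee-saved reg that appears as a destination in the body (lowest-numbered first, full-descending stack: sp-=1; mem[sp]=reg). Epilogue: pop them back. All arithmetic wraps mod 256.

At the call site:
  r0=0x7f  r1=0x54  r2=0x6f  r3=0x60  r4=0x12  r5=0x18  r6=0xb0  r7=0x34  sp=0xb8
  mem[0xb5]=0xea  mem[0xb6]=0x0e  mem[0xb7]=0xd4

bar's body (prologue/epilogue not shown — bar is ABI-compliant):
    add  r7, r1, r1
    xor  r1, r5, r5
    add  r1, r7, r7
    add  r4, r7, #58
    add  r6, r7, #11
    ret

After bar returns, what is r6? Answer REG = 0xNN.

REG = 0xb3

prologue: push r1 -> mem[0xb7]=0x54, sp=0xb7
prologue: push r4 -> mem[0xb6]=0x12, sp=0xb6
prologue: push r7 -> mem[0xb5]=0x34, sp=0xb5
body[0] add  r7, r1, r1 -> r7=0xa8
body[1] xor  r1, r5, r5 -> r1=0x00
body[2] add  r1, r7, r7 -> r1=0x50
body[3] add  r4, r7, #58 -> r4=0xe2
body[4] add  r6, r7, #11 -> r6=0xb3
epilogue: pop r7=0x34, sp=0xb6
epilogue: pop r4=0x12, sp=0xb7
epilogue: pop r1=0x54, sp=0xb8
r6 is caller-saved -> body value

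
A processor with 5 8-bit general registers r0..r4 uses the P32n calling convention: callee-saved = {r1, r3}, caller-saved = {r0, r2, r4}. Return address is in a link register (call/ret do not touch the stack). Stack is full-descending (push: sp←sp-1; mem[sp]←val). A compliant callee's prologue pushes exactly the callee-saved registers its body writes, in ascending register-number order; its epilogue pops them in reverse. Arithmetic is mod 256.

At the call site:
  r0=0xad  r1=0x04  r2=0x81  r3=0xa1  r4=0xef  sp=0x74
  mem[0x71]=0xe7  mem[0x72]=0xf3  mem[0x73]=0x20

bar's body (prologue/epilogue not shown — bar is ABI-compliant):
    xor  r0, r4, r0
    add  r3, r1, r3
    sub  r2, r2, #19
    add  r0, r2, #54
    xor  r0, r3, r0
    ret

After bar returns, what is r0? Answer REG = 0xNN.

REG = 0x01

prologue: push r3 -> mem[0x73]=0xa1, sp=0x73
body[0] xor  r0, r4, r0 -> r0=0x42
body[1] add  r3, r1, r3 -> r3=0xa5
body[2] sub  r2, r2, #19 -> r2=0x6e
body[3] add  r0, r2, #54 -> r0=0xa4
body[4] xor  r0, r3, r0 -> r0=0x01
epilogue: pop r3=0xa1, sp=0x74
r0 is caller-saved -> body value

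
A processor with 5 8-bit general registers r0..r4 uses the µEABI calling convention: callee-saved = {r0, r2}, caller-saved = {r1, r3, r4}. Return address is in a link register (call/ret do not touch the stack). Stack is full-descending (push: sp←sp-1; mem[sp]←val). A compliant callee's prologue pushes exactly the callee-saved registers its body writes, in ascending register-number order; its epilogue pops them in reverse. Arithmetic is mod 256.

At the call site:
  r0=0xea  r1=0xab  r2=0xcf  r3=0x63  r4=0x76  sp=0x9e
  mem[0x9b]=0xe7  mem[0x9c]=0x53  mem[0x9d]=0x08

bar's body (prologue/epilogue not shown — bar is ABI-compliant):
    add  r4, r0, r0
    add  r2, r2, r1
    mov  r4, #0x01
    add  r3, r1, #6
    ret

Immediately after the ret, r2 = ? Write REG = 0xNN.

REG = 0xcf

prologue: push r2 -> mem[0x9d]=0xcf, sp=0x9d
body[0] add  r4, r0, r0 -> r4=0xd4
body[1] add  r2, r2, r1 -> r2=0x7a
body[2] mov  r4, #0x01 -> r4=0x01
body[3] add  r3, r1, #6 -> r3=0xb1
epilogue: pop r2=0xcf, sp=0x9e
r2 is callee-saved -> restored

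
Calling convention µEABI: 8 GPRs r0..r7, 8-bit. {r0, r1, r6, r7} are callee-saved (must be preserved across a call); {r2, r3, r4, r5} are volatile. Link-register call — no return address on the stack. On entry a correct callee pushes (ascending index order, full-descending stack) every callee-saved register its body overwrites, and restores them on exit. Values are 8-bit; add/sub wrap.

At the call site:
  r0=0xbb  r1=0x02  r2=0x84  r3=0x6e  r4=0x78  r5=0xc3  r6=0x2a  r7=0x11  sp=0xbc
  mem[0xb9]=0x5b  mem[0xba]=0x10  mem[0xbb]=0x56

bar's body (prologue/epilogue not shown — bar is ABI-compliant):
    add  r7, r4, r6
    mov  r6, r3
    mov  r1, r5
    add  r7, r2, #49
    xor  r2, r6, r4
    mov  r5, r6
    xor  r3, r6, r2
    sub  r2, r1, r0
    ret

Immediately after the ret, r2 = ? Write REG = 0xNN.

REG = 0x08

prologue: push r1 -> mem[0xbb]=0x02, sp=0xbb
prologue: push r6 -> mem[0xba]=0x2a, sp=0xba
prologue: push r7 -> mem[0xb9]=0x11, sp=0xb9
body[0] add  r7, r4, r6 -> r7=0xa2
body[1] mov  r6, r3 -> r6=0x6e
body[2] mov  r1, r5 -> r1=0xc3
body[3] add  r7, r2, #49 -> r7=0xb5
body[4] xor  r2, r6, r4 -> r2=0x16
body[5] mov  r5, r6 -> r5=0x6e
body[6] xor  r3, r6, r2 -> r3=0x78
body[7] sub  r2, r1, r0 -> r2=0x08
epilogue: pop r7=0x11, sp=0xba
epilogue: pop r6=0x2a, sp=0xbb
epilogue: pop r1=0x02, sp=0xbc
r2 is caller-saved -> body value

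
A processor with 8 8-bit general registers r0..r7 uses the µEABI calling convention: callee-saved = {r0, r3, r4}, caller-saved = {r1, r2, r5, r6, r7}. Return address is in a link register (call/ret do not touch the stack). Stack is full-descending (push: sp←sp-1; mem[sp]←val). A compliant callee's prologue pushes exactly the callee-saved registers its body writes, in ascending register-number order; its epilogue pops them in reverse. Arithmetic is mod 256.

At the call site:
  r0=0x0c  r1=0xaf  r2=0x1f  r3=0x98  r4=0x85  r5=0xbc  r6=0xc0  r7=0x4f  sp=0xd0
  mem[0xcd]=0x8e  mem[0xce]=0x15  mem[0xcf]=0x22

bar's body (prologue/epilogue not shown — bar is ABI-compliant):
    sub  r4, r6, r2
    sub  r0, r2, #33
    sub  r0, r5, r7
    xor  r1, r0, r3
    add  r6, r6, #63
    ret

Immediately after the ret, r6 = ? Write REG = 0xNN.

REG = 0xff

prologue: push r0 → mem[0xcf]=0x0c, sp=0xcf
prologue: push r4 → mem[0xce]=0x85, sp=0xce
body[0] sub  r4, r6, r2 → r4=0xa1
body[1] sub  r0, r2, #33 → r0=0xfe
body[2] sub  r0, r5, r7 → r0=0x6d
body[3] xor  r1, r0, r3 → r1=0xf5
body[4] add  r6, r6, #63 → r6=0xff
epilogue: pop r4=0x85, sp=0xcf
epilogue: pop r0=0x0c, sp=0xd0
r6 is caller-saved → body value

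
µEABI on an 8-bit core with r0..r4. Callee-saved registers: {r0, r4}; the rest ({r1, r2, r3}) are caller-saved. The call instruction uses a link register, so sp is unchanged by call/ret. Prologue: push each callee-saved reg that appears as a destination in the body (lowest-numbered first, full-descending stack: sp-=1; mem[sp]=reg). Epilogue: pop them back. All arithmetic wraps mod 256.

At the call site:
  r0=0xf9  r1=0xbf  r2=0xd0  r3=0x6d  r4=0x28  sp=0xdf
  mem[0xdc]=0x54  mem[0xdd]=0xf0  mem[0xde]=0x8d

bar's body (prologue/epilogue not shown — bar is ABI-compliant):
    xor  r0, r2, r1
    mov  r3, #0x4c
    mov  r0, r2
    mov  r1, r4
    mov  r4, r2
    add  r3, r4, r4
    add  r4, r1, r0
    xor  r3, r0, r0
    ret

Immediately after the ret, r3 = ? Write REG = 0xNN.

REG = 0x00

prologue: push r0 -> mem[0xde]=0xf9, sp=0xde
prologue: push r4 -> mem[0xdd]=0x28, sp=0xdd
body[0] xor  r0, r2, r1 -> r0=0x6f
body[1] mov  r3, #0x4c -> r3=0x4c
body[2] mov  r0, r2 -> r0=0xd0
body[3] mov  r1, r4 -> r1=0x28
body[4] mov  r4, r2 -> r4=0xd0
body[5] add  r3, r4, r4 -> r3=0xa0
body[6] add  r4, r1, r0 -> r4=0xf8
body[7] xor  r3, r0, r0 -> r3=0x00
epilogue: pop r4=0x28, sp=0xde
epilogue: pop r0=0xf9, sp=0xdf
r3 is caller-saved -> body value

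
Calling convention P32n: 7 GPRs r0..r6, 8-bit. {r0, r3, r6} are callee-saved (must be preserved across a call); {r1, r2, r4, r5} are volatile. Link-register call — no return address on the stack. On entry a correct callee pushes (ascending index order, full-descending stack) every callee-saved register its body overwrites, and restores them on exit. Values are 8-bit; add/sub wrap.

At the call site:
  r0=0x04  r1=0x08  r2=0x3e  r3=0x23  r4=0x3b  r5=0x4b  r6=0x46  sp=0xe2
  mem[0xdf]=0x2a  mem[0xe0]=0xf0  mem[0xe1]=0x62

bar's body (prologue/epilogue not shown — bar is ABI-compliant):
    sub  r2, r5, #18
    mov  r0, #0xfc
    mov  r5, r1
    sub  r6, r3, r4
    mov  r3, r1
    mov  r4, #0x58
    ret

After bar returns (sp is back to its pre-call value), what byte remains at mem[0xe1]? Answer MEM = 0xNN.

prologue: push r0 → mem[0xe1]=0x04, sp=0xe1
prologue: push r3 → mem[0xe0]=0x23, sp=0xe0
prologue: push r6 → mem[0xdf]=0x46, sp=0xdf
body[0] sub  r2, r5, #18 → r2=0x39
body[1] mov  r0, #0xfc → r0=0xfc
body[2] mov  r5, r1 → r5=0x08
body[3] sub  r6, r3, r4 → r6=0xe8
body[4] mov  r3, r1 → r3=0x08
body[5] mov  r4, #0x58 → r4=0x58
epilogue: pop r6=0x46, sp=0xe0
epilogue: pop r3=0x23, sp=0xe1
epilogue: pop r0=0x04, sp=0xe2
prologue pushed ['r0', 'r3', 'r6'] at ['0xe1', '0xe0', '0xdf']

MEM = 0x04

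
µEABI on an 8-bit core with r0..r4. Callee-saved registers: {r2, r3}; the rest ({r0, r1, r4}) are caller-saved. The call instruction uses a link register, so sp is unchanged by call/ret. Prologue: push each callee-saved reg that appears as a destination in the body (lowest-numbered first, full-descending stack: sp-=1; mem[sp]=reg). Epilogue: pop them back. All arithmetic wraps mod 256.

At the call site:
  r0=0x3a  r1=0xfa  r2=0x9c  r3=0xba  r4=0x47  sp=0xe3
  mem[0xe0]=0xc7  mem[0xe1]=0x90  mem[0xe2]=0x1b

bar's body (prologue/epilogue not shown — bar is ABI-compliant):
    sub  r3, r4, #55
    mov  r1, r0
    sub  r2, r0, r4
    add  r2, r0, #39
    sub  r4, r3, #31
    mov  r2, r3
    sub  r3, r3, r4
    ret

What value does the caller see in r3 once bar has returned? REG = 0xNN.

prologue: push r2 -> mem[0xe2]=0x9c, sp=0xe2
prologue: push r3 -> mem[0xe1]=0xba, sp=0xe1
body[0] sub  r3, r4, #55 -> r3=0x10
body[1] mov  r1, r0 -> r1=0x3a
body[2] sub  r2, r0, r4 -> r2=0xf3
body[3] add  r2, r0, #39 -> r2=0x61
body[4] sub  r4, r3, #31 -> r4=0xf1
body[5] mov  r2, r3 -> r2=0x10
body[6] sub  r3, r3, r4 -> r3=0x1f
epilogue: pop r3=0xba, sp=0xe2
epilogue: pop r2=0x9c, sp=0xe3
r3 is callee-saved -> restored

REG = 0xba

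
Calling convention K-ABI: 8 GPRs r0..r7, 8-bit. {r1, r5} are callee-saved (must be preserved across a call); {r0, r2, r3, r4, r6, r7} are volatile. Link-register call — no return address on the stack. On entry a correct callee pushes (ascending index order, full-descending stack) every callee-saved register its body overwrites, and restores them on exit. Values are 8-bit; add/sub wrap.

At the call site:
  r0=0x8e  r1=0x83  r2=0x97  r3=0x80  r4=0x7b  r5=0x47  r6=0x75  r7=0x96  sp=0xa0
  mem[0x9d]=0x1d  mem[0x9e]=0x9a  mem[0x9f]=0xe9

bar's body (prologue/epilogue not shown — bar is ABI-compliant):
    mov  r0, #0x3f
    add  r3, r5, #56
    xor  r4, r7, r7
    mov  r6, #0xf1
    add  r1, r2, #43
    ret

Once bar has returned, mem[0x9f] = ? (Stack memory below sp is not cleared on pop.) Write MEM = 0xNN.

MEM = 0x83

prologue: push r1 -> mem[0x9f]=0x83, sp=0x9f
body[0] mov  r0, #0x3f -> r0=0x3f
body[1] add  r3, r5, #56 -> r3=0x7f
body[2] xor  r4, r7, r7 -> r4=0x00
body[3] mov  r6, #0xf1 -> r6=0xf1
body[4] add  r1, r2, #43 -> r1=0xc2
epilogue: pop r1=0x83, sp=0xa0
prologue pushed ['r1'] at ['0x9f']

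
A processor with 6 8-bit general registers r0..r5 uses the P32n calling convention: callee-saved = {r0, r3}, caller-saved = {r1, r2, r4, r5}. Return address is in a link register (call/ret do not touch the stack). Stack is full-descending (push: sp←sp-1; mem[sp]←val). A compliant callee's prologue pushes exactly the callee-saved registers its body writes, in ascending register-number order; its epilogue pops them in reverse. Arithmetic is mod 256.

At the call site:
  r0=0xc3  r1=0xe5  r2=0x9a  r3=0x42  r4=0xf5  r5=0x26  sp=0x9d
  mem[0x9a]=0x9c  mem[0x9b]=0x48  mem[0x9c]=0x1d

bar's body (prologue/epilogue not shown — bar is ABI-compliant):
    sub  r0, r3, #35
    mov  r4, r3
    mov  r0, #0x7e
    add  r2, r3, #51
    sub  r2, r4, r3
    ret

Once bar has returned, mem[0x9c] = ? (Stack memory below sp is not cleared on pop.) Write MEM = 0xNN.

MEM = 0xc3

prologue: push r0 -> mem[0x9c]=0xc3, sp=0x9c
body[0] sub  r0, r3, #35 -> r0=0x1f
body[1] mov  r4, r3 -> r4=0x42
body[2] mov  r0, #0x7e -> r0=0x7e
body[3] add  r2, r3, #51 -> r2=0x75
body[4] sub  r2, r4, r3 -> r2=0x00
epilogue: pop r0=0xc3, sp=0x9d
prologue pushed ['r0'] at ['0x9c']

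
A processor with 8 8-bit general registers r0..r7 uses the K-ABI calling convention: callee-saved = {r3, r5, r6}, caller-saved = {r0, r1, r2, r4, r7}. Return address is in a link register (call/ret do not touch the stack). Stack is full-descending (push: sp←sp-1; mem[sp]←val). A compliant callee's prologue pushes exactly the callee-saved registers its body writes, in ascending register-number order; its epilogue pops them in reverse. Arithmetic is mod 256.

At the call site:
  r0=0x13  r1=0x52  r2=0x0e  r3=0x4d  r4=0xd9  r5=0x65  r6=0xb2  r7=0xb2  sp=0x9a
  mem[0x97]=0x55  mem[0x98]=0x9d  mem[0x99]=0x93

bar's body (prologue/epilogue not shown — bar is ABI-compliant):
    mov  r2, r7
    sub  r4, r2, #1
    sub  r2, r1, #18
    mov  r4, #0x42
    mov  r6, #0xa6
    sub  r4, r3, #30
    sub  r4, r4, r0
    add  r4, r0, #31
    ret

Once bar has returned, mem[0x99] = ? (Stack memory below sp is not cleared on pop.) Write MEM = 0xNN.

MEM = 0xb2

prologue: push r6 → mem[0x99]=0xb2, sp=0x99
body[0] mov  r2, r7 → r2=0xb2
body[1] sub  r4, r2, #1 → r4=0xb1
body[2] sub  r2, r1, #18 → r2=0x40
body[3] mov  r4, #0x42 → r4=0x42
body[4] mov  r6, #0xa6 → r6=0xa6
body[5] sub  r4, r3, #30 → r4=0x2f
body[6] sub  r4, r4, r0 → r4=0x1c
body[7] add  r4, r0, #31 → r4=0x32
epilogue: pop r6=0xb2, sp=0x9a
prologue pushed ['r6'] at ['0x99']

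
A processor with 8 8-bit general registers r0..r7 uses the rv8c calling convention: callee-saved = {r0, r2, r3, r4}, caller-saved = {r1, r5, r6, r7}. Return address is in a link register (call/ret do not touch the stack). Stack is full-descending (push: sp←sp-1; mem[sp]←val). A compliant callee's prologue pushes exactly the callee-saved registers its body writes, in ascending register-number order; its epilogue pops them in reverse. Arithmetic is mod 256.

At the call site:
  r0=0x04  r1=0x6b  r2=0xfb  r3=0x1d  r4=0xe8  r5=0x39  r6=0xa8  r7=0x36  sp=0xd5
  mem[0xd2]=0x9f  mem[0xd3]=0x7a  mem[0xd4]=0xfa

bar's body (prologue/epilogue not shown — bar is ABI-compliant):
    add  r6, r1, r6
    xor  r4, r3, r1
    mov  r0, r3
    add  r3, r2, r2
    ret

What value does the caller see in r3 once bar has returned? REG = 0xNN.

prologue: push r0 -> mem[0xd4]=0x04, sp=0xd4
prologue: push r3 -> mem[0xd3]=0x1d, sp=0xd3
prologue: push r4 -> mem[0xd2]=0xe8, sp=0xd2
body[0] add  r6, r1, r6 -> r6=0x13
body[1] xor  r4, r3, r1 -> r4=0x76
body[2] mov  r0, r3 -> r0=0x1d
body[3] add  r3, r2, r2 -> r3=0xf6
epilogue: pop r4=0xe8, sp=0xd3
epilogue: pop r3=0x1d, sp=0xd4
epilogue: pop r0=0x04, sp=0xd5
r3 is callee-saved -> restored

REG = 0x1d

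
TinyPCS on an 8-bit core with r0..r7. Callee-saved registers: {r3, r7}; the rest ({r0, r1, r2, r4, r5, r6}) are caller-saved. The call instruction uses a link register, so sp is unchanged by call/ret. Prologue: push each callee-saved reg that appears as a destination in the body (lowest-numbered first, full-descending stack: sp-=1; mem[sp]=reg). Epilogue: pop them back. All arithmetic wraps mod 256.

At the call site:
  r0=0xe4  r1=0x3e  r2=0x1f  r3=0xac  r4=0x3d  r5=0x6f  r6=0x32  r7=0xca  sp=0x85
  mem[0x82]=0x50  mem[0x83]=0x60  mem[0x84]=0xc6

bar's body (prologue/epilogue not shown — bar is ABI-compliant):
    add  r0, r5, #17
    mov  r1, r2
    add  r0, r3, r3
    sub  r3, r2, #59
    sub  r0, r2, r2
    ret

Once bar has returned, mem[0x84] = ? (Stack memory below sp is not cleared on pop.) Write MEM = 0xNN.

prologue: push r3 -> mem[0x84]=0xac, sp=0x84
body[0] add  r0, r5, #17 -> r0=0x80
body[1] mov  r1, r2 -> r1=0x1f
body[2] add  r0, r3, r3 -> r0=0x58
body[3] sub  r3, r2, #59 -> r3=0xe4
body[4] sub  r0, r2, r2 -> r0=0x00
epilogue: pop r3=0xac, sp=0x85
prologue pushed ['r3'] at ['0x84']

MEM = 0xac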